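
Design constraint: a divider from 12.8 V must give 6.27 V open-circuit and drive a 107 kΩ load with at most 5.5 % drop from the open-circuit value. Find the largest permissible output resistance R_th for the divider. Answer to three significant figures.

Loading drop = R_th/(R_th + R_L) ≤ 0.0550, so R_th ≤ R_L · ε/(1−ε) = 107 kΩ × 0.0550/0.9450 = 6.23 kΩ.
(Any R1, R2 with R2/(R1+R2) = 0.490 and R1‖R2 ≤ 6.23 kΩ will meet the spec.)

R_th ≤ 6.23 kΩ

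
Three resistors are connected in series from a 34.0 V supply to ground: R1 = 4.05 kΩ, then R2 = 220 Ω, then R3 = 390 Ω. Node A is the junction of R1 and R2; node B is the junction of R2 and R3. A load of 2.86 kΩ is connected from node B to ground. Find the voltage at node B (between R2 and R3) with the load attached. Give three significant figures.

V ≈ 2.53 V

At node B, R3 is in parallel with the load: R3‖R_L = 343.2 Ω.
Below node A the resistance is R2 + (R3‖R_L) = 563.2 Ω, so V_A = 34.0 × 563.2/4613 = 4.151 V.
Then V_B = V_A × (R3‖R_L)/(R2 + R3‖R_L) = 4.151 × 343.2/563.2 = 2.53 V.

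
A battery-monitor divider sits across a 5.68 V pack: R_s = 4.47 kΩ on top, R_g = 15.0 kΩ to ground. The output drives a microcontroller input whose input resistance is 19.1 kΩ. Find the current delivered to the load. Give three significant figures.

R_g‖R_L = 8.402 kΩ; V_out = 5.68 × 8.402/12.87 = 3.707 V.
I_L = V_out / R_L = 3.707 / 19.1 kΩ = 0.194 mA.

I_L ≈ 0.194 mA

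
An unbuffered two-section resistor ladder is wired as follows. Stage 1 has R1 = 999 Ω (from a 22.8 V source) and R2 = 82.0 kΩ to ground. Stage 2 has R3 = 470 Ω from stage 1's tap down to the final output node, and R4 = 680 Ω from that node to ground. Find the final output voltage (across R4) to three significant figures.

V_out ≈ 7.17 V

Stage 2 presents R3+R4 = 1150 Ω as a load on stage 1's tap.
Stage 1's lower leg becomes R2‖(R3+R4) = 1134 Ω, so V_mid = 22.8 × 1134/2133 = 12.12 V.
Stage 2 is itself unloaded: V_out = V_mid × R4/(R3+R4) = 12.12 × 680/1150 = 7.17 V.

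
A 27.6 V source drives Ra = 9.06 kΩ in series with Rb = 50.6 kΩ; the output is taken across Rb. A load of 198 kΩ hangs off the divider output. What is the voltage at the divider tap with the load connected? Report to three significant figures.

The load sits in parallel with Rb: Rb‖R_L = (50.6 × 198) / (50.6 + 198) = 40.30 kΩ.
V_out = 27.6 × 40.30 / (9.06 + 40.30) = 27.6 × 40.30/49.36 = 22.5 V.

V_out ≈ 22.5 V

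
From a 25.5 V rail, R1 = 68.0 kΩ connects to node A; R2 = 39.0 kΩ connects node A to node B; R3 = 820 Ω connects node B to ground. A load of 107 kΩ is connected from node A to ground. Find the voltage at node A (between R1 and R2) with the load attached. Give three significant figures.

Below node A the series string R2+R3 = 39820 Ω sits in parallel with the 107000 Ω load: 29020 Ω.
V_A = 25.5 × 29020/(68000 + 29020) = 7.63 V.

V ≈ 7.63 V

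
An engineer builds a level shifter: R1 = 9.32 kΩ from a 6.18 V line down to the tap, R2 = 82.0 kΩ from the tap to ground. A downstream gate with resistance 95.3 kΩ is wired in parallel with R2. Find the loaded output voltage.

The load sits in parallel with R2: R2‖R_L = (82.0 × 95.3) / (82.0 + 95.3) = 44.08 kΩ.
V_out = 6.18 × 44.08 / (9.32 + 44.08) = 6.18 × 44.08/53.40 = 5.10 V.

V_out ≈ 5.10 V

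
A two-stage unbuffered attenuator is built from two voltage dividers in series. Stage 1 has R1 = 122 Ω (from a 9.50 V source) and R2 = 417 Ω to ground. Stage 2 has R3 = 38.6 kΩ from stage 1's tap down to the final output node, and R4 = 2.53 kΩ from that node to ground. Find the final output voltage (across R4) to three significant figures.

Stage 2 presents R3+R4 = 41130 Ω as a load on stage 1's tap.
Stage 1's lower leg becomes R2‖(R3+R4) = 412.8 Ω, so V_mid = 9.50 × 412.8/534.8 = 7.333 V.
Stage 2 is itself unloaded: V_out = V_mid × R4/(R3+R4) = 7.333 × 2530/41130 = 0.451 V.

V_out ≈ 0.451 V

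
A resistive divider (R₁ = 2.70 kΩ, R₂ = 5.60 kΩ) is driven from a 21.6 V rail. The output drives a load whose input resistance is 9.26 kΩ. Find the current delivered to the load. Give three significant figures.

I_L ≈ 1.32 mA

R₂‖R_L = 3.490 kΩ; V_out = 21.6 × 3.490/6.190 = 12.18 V.
I_L = V_out / R_L = 12.18 / 9.26 kΩ = 1.32 mA.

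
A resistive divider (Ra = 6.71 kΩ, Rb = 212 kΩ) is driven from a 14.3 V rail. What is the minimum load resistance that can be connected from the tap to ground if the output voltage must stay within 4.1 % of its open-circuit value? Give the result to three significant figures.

R_L(min) ≈ 152 kΩ

Output resistance R_th = Ra‖Rb = (6.71 × 212)/218.7 = 6.504 kΩ.
The fractional drop is R_th/(R_th + R_L); requiring this ≤ 0.0410 gives R_L ≥ R_th(1/0.0410 − 1) = 6.504 × 23.39 = 152 kΩ.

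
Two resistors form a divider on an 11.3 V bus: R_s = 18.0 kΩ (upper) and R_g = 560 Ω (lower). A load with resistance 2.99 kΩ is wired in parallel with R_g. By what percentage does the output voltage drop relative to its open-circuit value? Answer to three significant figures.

The divider's output (Thévenin) resistance is R_s‖R_g = 543.1 Ω.
Fractional drop under load = R_th/(R_th + R_L) = 543.1 / (543.1 + 2990) = 0.1537.
So the output falls by 15.4 %.

15.4 %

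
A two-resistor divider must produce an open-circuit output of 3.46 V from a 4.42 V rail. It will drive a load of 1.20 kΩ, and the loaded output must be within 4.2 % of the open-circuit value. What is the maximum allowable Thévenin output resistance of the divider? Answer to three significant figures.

Loading drop = R_th/(R_th + R_L) ≤ 0.0420, so R_th ≤ R_L · ε/(1−ε) = 1.20 kΩ × 0.0420/0.9580 = 52.6 Ω.
(Any R1, R2 with R2/(R1+R2) = 0.783 and R1‖R2 ≤ 52.6 Ω will meet the spec.)

R_th ≤ 52.6 Ω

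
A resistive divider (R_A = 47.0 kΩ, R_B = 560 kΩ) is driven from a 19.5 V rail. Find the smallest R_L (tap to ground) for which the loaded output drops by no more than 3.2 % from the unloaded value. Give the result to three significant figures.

R_L(min) ≈ 1.31 MΩ

Output resistance R_th = R_A‖R_B = (47.0 × 560)/607.0 = 43.36 kΩ.
The fractional drop is R_th/(R_th + R_L); requiring this ≤ 0.0320 gives R_L ≥ R_th(1/0.0320 − 1) = 43.36 × 30.25 = 1.31 MΩ.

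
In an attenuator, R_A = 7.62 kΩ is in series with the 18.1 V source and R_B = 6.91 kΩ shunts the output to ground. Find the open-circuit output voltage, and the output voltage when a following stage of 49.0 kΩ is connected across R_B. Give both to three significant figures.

Unloaded: 8.61 V; loaded: 8.02 V

Open-circuit: V = 18.1 × 6.91/(7.62 + 6.91) = 8.61 V.
With the load, R_B becomes R_B‖R_L = 6.056 kΩ, so V = 18.1 × 6.056/13.68 = 8.02 V.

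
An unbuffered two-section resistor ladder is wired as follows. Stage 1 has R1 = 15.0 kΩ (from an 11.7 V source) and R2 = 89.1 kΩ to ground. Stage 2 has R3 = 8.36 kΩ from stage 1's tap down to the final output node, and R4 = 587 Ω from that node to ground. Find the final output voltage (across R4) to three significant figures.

V_out ≈ 0.270 V

Stage 2 presents R3+R4 = 8947 Ω as a load on stage 1's tap.
Stage 1's lower leg becomes R2‖(R3+R4) = 8131 Ω, so V_mid = 11.7 × 8131/23130 = 4.113 V.
Stage 2 is itself unloaded: V_out = V_mid × R4/(R3+R4) = 4.113 × 587/8947 = 0.270 V.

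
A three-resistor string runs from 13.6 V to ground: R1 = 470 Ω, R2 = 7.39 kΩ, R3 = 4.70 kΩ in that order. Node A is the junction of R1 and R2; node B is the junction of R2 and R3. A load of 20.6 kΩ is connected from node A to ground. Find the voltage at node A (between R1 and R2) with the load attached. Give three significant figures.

V ≈ 12.8 V

Below node A the series string R2+R3 = 12090 Ω sits in parallel with the 20600 Ω load: 7619 Ω.
V_A = 13.6 × 7619/(470 + 7619) = 12.8 V.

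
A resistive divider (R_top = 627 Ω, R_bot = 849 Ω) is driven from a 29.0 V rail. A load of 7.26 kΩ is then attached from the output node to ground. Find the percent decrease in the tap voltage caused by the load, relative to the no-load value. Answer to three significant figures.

The divider's output (Thévenin) resistance is R_top‖R_bot = 360.7 Ω.
Fractional drop under load = R_th/(R_th + R_L) = 360.7 / (360.7 + 7260) = 0.04733.
So the output falls by 4.73 %.

4.73 %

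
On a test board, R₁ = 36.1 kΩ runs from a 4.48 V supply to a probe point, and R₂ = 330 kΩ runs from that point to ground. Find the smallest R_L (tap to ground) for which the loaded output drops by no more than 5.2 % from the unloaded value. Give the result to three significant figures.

Output resistance R_th = R₁‖R₂ = (36.1 × 330)/366.1 = 32.54 kΩ.
The fractional drop is R_th/(R_th + R_L); requiring this ≤ 0.0520 gives R_L ≥ R_th(1/0.0520 − 1) = 32.54 × 18.23 = 593 kΩ.

R_L(min) ≈ 593 kΩ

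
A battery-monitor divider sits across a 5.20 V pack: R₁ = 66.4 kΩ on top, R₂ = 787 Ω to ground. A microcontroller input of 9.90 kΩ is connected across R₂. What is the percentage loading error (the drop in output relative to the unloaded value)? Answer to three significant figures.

7.28 %

The divider's output (Thévenin) resistance is R₁‖R₂ = 777.8 Ω.
Fractional drop under load = R_th/(R_th + R_L) = 777.8 / (777.8 + 9900) = 0.07284.
So the output falls by 7.28 %.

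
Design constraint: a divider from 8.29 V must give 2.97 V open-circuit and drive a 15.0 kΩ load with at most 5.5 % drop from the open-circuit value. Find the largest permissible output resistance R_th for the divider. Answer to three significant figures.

R_th ≤ 873 Ω

Loading drop = R_th/(R_th + R_L) ≤ 0.0550, so R_th ≤ R_L · ε/(1−ε) = 15.0 kΩ × 0.0550/0.9450 = 873 Ω.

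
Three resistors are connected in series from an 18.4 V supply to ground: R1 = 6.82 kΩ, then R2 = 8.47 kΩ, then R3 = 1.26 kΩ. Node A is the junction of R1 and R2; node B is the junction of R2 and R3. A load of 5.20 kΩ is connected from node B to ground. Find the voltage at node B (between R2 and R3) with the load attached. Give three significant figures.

V ≈ 1.14 V

At node B, R3 is in parallel with the load: R3‖R_L = 1.014 kΩ.
Below node A the resistance is R2 + (R3‖R_L) = 9.484 kΩ, so V_A = 18.4 × 9.484/16.30 = 10.70 V.
Then V_B = V_A × (R3‖R_L)/(R2 + R3‖R_L) = 10.70 × 1.014/9.484 = 1.14 V.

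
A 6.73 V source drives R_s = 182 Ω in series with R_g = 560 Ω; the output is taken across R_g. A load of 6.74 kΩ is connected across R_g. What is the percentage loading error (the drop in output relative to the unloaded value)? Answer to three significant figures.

2.00 %

The divider's output (Thévenin) resistance is R_s‖R_g = 137.4 Ω.
Fractional drop under load = R_th/(R_th + R_L) = 137.4 / (137.4 + 6740) = 0.01997.
So the output falls by 2.00 %.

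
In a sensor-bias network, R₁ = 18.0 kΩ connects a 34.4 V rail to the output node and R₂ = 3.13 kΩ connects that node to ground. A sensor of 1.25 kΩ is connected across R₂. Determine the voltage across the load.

The load sits in parallel with R₂: R₂‖R_L = (3.13 × 1.25) / (3.13 + 1.25) = 0.8933 kΩ.
V_out = 34.4 × 0.8933 / (18.0 + 0.8933) = 34.4 × 0.8933/18.89 = 1.63 V.

V_out ≈ 1.63 V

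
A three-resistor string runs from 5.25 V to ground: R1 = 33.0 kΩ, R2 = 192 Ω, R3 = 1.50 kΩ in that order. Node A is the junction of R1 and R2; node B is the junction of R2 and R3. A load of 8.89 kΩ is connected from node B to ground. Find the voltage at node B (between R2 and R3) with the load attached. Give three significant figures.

At node B, R3 is in parallel with the load: R3‖R_L = 1283 Ω.
Below node A the resistance is R2 + (R3‖R_L) = 1475 Ω, so V_A = 5.25 × 1475/34480 = 0.2247 V.
Then V_B = V_A × (R3‖R_L)/(R2 + R3‖R_L) = 0.2247 × 1283/1475 = 0.195 V.

V ≈ 0.195 V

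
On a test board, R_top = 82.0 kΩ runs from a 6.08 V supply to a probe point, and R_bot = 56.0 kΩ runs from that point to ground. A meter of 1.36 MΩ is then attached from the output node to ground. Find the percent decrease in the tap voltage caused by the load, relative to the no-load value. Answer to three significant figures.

2.39 %

The divider's output (Thévenin) resistance is R_top‖R_bot = 33.28 kΩ.
Fractional drop under load = R_th/(R_th + R_L) = 33.28 / (33.28 + 1360) = 0.02388.
So the output falls by 2.39 %.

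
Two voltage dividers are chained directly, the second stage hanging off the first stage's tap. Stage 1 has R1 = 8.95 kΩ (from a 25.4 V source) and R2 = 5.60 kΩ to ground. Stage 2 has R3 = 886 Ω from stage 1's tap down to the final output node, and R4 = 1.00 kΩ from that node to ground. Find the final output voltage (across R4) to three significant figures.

Stage 2 presents R3+R4 = 1886 Ω as a load on stage 1's tap.
Stage 1's lower leg becomes R2‖(R3+R4) = 1411 Ω, so V_mid = 25.4 × 1411/10360 = 3.459 V.
Stage 2 is itself unloaded: V_out = V_mid × R4/(R3+R4) = 3.459 × 1000/1886 = 1.83 V.

V_out ≈ 1.83 V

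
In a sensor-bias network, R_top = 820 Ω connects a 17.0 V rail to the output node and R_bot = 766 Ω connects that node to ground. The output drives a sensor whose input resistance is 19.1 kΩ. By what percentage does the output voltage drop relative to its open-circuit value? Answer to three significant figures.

The divider's output (Thévenin) resistance is R_top‖R_bot = 396.0 Ω.
Fractional drop under load = R_th/(R_th + R_L) = 396.0 / (396.0 + 19100) = 0.02031.
So the output falls by 2.03 %.

2.03 %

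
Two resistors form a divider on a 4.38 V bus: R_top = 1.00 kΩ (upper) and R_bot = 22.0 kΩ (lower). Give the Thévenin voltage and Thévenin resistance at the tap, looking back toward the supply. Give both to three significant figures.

V_th is the open-circuit tap voltage: 4.38 × 22.0/(1.00 + 22.0) = 4.19 V.
With the supply zeroed, R_top and R_bot appear in parallel from the tap: R_th = R_top‖R_bot = (1.00 × 22.0)/23.00 = 957 Ω.

V_th = 4.19 V, R_th = 957 Ω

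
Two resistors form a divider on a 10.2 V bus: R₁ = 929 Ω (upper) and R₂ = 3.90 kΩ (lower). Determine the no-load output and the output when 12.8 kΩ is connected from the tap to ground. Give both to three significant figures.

Unloaded: 8.24 V; loaded: 7.78 V

Open-circuit: V = 10.2 × 3900/(929 + 3900) = 8.24 V.
With the load, R₂ becomes R₂‖R_L = 2989 Ω, so V = 10.2 × 2989/3918 = 7.78 V.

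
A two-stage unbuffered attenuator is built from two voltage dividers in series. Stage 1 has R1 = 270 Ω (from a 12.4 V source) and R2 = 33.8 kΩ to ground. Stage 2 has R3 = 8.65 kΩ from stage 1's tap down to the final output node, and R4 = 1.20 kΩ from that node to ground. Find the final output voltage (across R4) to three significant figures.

Stage 2 presents R3+R4 = 9850 Ω as a load on stage 1's tap.
Stage 1's lower leg becomes R2‖(R3+R4) = 7627 Ω, so V_mid = 12.4 × 7627/7897 = 11.98 V.
Stage 2 is itself unloaded: V_out = V_mid × R4/(R3+R4) = 11.98 × 1200/9850 = 1.46 V.

V_out ≈ 1.46 V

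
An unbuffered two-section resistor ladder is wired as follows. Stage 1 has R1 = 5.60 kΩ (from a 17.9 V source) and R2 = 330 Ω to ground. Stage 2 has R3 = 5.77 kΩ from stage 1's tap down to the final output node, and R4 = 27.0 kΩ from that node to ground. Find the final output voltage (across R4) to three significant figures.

Stage 2 presents R3+R4 = 32770 Ω as a load on stage 1's tap.
Stage 1's lower leg becomes R2‖(R3+R4) = 326.7 Ω, so V_mid = 17.9 × 326.7/5927 = 0.9867 V.
Stage 2 is itself unloaded: V_out = V_mid × R4/(R3+R4) = 0.9867 × 27000/32770 = 0.813 V.

V_out ≈ 0.813 V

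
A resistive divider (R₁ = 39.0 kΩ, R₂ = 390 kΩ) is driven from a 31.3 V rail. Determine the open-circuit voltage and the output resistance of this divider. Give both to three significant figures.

V_th is the open-circuit tap voltage: 31.3 × 390/(39.0 + 390) = 28.5 V.
With the supply zeroed, R₁ and R₂ appear in parallel from the tap: R_th = R₁‖R₂ = (39.0 × 390)/429.0 = 35.5 kΩ.

V_th = 28.5 V, R_th = 35.5 kΩ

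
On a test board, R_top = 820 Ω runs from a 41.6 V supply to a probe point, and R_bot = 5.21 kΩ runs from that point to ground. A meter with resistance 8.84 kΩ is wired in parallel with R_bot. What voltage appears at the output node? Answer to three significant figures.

The load sits in parallel with R_bot: R_bot‖R_L = (5210 × 8840) / (5210 + 8840) = 3278 Ω.
V_out = 41.6 × 3278 / (820 + 3278) = 41.6 × 3278/4098 = 33.3 V.

V_out ≈ 33.3 V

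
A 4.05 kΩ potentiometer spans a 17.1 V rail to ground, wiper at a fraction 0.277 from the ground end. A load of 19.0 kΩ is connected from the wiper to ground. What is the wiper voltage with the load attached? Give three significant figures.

The wiper splits the pot into (1−α)R = 2.928 kΩ above and αR = 1.122 kΩ below.
Lower section ‖ load = 1.059 kΩ.
V_wiper = 17.1 × 1.059/(2.928 + 1.059) = 4.54 V.

V ≈ 4.54 V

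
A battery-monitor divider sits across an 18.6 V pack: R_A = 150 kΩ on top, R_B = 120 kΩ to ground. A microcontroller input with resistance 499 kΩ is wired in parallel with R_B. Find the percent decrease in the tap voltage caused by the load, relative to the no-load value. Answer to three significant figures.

The divider's output (Thévenin) resistance is R_A‖R_B = 66.67 kΩ.
Fractional drop under load = R_th/(R_th + R_L) = 66.67 / (66.67 + 499) = 0.1179.
So the output falls by 11.8 %.

11.8 %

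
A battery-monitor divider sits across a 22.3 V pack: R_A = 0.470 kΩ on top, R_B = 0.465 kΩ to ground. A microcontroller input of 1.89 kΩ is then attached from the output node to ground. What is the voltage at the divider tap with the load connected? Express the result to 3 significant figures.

V_out ≈ 9.87 V

The load sits in parallel with R_B: R_B‖R_L = (465 × 1890) / (465 + 1890) = 373.2 Ω.
V_out = 22.3 × 373.2 / (470 + 373.2) = 22.3 × 373.2/843.2 = 9.87 V.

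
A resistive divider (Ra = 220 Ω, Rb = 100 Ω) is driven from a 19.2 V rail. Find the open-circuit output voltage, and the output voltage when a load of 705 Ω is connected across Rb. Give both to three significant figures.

Unloaded: 6.00 V; loaded: 5.47 V

Open-circuit: V = 19.2 × 100/(220 + 100) = 6.00 V.
With the load, Rb becomes Rb‖R_L = 87.58 Ω, so V = 19.2 × 87.58/307.6 = 5.47 V.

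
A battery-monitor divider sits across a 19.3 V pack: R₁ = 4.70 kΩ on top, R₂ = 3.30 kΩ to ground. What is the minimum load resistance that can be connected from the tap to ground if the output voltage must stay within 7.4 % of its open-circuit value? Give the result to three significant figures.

Output resistance R_th = R₁‖R₂ = (4.70 × 3.30)/8.000 = 1.939 kΩ.
The fractional drop is R_th/(R_th + R_L); requiring this ≤ 0.0740 gives R_L ≥ R_th(1/0.0740 − 1) = 1.939 × 12.51 = 24.3 kΩ.

R_L(min) ≈ 24.3 kΩ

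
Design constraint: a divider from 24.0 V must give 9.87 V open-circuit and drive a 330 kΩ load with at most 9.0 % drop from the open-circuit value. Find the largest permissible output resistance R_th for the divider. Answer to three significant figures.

R_th ≤ 32.6 kΩ

Loading drop = R_th/(R_th + R_L) ≤ 0.0900, so R_th ≤ R_L · ε/(1−ε) = 330 kΩ × 0.0900/0.9100 = 32.6 kΩ.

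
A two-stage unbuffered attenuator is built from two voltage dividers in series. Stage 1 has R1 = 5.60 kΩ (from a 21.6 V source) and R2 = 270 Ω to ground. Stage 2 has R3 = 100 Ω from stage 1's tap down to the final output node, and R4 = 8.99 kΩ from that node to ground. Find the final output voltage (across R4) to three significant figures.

Stage 2 presents R3+R4 = 9090 Ω as a load on stage 1's tap.
Stage 1's lower leg becomes R2‖(R3+R4) = 262.2 Ω, so V_mid = 21.6 × 262.2/5862 = 0.9661 V.
Stage 2 is itself unloaded: V_out = V_mid × R4/(R3+R4) = 0.9661 × 8990/9090 = 0.956 V.

V_out ≈ 0.956 V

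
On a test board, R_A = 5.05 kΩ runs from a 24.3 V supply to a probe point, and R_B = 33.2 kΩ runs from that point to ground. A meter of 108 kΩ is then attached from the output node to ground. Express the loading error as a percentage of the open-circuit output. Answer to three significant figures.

The divider's output (Thévenin) resistance is R_A‖R_B = 4.383 kΩ.
Fractional drop under load = R_th/(R_th + R_L) = 4.383 / (4.383 + 108) = 0.03900.
So the output falls by 3.90 %.

3.90 %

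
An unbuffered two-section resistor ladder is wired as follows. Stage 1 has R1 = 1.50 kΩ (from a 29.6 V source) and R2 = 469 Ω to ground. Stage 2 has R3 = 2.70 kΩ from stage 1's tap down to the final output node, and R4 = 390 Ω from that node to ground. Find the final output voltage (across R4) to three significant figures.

Stage 2 presents R3+R4 = 3090 Ω as a load on stage 1's tap.
Stage 1's lower leg becomes R2‖(R3+R4) = 407.2 Ω, so V_mid = 29.6 × 407.2/1907 = 6.320 V.
Stage 2 is itself unloaded: V_out = V_mid × R4/(R3+R4) = 6.320 × 390/3090 = 0.798 V.

V_out ≈ 0.798 V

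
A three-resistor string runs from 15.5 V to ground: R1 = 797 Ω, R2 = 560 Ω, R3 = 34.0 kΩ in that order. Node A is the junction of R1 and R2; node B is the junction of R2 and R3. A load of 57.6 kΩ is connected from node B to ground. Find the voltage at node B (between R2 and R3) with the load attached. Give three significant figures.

V ≈ 14.6 V

At node B, R3 is in parallel with the load: R3‖R_L = 21380 Ω.
Below node A the resistance is R2 + (R3‖R_L) = 21940 Ω, so V_A = 15.5 × 21940/22740 = 14.96 V.
Then V_B = V_A × (R3‖R_L)/(R2 + R3‖R_L) = 14.96 × 21380/21940 = 14.6 V.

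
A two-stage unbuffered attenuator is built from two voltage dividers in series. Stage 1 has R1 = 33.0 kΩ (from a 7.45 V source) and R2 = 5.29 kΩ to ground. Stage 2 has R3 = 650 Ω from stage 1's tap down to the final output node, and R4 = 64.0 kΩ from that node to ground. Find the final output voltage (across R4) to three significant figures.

V_out ≈ 0.952 V

Stage 2 presents R3+R4 = 64650 Ω as a load on stage 1's tap.
Stage 1's lower leg becomes R2‖(R3+R4) = 4890 Ω, so V_mid = 7.45 × 4890/37890 = 0.9615 V.
Stage 2 is itself unloaded: V_out = V_mid × R4/(R3+R4) = 0.9615 × 64000/64650 = 0.952 V.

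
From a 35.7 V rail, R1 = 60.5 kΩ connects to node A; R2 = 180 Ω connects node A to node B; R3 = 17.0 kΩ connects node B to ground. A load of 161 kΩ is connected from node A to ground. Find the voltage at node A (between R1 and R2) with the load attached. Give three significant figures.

Below node A the series string R2+R3 = 17180 Ω sits in parallel with the 161000 Ω load: 15520 Ω.
V_A = 35.7 × 15520/(60500 + 15520) = 7.29 V.

V ≈ 7.29 V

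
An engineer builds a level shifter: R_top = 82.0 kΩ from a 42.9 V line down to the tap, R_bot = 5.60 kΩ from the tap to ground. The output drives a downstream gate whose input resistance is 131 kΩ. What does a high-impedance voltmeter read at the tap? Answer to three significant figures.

The load sits in parallel with R_bot: R_bot‖R_L = (5.60 × 131) / (5.60 + 131) = 5.370 kΩ.
V_out = 42.9 × 5.370 / (82.0 + 5.370) = 42.9 × 5.370/87.37 = 2.64 V.

V_out ≈ 2.64 V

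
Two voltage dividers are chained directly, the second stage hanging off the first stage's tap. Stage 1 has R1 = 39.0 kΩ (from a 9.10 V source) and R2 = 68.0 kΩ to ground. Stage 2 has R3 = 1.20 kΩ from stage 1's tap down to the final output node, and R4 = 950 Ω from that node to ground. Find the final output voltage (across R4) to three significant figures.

V_out ≈ 0.204 V

Stage 2 presents R3+R4 = 2150 Ω as a load on stage 1's tap.
Stage 1's lower leg becomes R2‖(R3+R4) = 2084 Ω, so V_mid = 9.10 × 2084/41080 = 0.4616 V.
Stage 2 is itself unloaded: V_out = V_mid × R4/(R3+R4) = 0.4616 × 950/2150 = 0.204 V.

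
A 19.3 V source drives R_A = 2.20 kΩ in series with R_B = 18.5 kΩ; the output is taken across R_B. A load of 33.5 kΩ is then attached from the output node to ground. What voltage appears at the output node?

The load sits in parallel with R_B: R_B‖R_L = (18.5 × 33.5) / (18.5 + 33.5) = 11.92 kΩ.
V_out = 19.3 × 11.92 / (2.20 + 11.92) = 19.3 × 11.92/14.12 = 16.3 V.

V_out ≈ 16.3 V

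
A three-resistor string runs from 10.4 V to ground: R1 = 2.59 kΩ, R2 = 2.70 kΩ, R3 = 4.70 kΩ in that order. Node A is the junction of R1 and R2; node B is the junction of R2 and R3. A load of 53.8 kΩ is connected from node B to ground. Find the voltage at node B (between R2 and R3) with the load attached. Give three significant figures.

At node B, R3 is in parallel with the load: R3‖R_L = 4.322 kΩ.
Below node A the resistance is R2 + (R3‖R_L) = 7.022 kΩ, so V_A = 10.4 × 7.022/9.612 = 7.598 V.
Then V_B = V_A × (R3‖R_L)/(R2 + R3‖R_L) = 7.598 × 4.322/7.022 = 4.68 V.

V ≈ 4.68 V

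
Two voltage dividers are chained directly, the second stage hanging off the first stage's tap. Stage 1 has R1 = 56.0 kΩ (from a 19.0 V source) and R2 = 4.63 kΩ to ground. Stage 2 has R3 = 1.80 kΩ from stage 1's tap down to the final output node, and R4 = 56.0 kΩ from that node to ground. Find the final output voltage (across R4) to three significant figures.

Stage 2 presents R3+R4 = 57.80 kΩ as a load on stage 1's tap.
Stage 1's lower leg becomes R2‖(R3+R4) = 4.287 kΩ, so V_mid = 19.0 × 4.287/60.29 = 1.351 V.
Stage 2 is itself unloaded: V_out = V_mid × R4/(R3+R4) = 1.351 × 56.0/57.80 = 1.31 V.

V_out ≈ 1.31 V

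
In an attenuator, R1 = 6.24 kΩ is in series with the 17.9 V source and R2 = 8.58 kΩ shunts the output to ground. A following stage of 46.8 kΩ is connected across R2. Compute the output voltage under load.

V_out ≈ 9.62 V

The load sits in parallel with R2: R2‖R_L = (8.58 × 46.8) / (8.58 + 46.8) = 7.251 kΩ.
V_out = 17.9 × 7.251 / (6.24 + 7.251) = 17.9 × 7.251/13.49 = 9.62 V.
(Unloaded it would have been 10.4 V.)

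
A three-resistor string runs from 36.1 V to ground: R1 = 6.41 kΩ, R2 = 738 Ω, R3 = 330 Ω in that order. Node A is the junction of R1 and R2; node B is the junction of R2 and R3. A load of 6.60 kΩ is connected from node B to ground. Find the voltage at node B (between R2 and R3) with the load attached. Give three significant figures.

At node B, R3 is in parallel with the load: R3‖R_L = 314.3 Ω.
Below node A the resistance is R2 + (R3‖R_L) = 1052 Ω, so V_A = 36.1 × 1052/7462 = 5.091 V.
Then V_B = V_A × (R3‖R_L)/(R2 + R3‖R_L) = 5.091 × 314.3/1052 = 1.52 V.

V ≈ 1.52 V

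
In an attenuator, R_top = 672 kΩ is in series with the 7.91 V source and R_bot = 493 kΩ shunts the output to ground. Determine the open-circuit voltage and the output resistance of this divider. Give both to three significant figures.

V_th = 3.35 V, R_th = 284 kΩ

V_th is the open-circuit tap voltage: 7.91 × 493/(672 + 493) = 3.35 V.
With the supply zeroed, R_top and R_bot appear in parallel from the tap: R_th = R_top‖R_bot = (672 × 493)/1165 = 284 kΩ.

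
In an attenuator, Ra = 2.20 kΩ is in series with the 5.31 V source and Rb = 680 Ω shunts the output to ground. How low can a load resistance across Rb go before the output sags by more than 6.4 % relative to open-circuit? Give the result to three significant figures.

Output resistance R_th = Ra‖Rb = (2200 × 680)/2880 = 519.4 Ω.
The fractional drop is R_th/(R_th + R_L); requiring this ≤ 0.0640 gives R_L ≥ R_th(1/0.0640 − 1) = 519.4 × 14.62 = 7.60 kΩ.

R_L(min) ≈ 7.60 kΩ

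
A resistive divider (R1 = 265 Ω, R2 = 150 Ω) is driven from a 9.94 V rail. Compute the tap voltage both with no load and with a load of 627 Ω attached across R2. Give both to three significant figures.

Open-circuit: V = 9.94 × 150/(265 + 150) = 3.59 V.
With the load, R2 becomes R2‖R_L = 121.0 Ω, so V = 9.94 × 121.0/386.0 = 3.12 V.

Unloaded: 3.59 V; loaded: 3.12 V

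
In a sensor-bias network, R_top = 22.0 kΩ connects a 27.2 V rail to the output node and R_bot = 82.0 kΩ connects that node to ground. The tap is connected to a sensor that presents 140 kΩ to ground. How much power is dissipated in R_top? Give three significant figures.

P ≈ 3.00 mW

Total resistance from the source is R_top + (R_bot‖R_L) = 73.71 kΩ, so I = 27.2/73.71 kΩ = 0.3690 mA.
P = I²·R_top = (0.3690 mA)² × 22.0 kΩ = 3.00 mW.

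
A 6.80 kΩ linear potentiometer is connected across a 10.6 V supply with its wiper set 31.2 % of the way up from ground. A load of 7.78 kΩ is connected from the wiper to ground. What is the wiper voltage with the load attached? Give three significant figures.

The wiper splits the pot into (1−α)R = 4.678 kΩ above and αR = 2.122 kΩ below.
Lower section ‖ load = 1.667 kΩ.
V_wiper = 10.6 × 1.667/(4.678 + 1.667) = 2.78 V.

V ≈ 2.78 V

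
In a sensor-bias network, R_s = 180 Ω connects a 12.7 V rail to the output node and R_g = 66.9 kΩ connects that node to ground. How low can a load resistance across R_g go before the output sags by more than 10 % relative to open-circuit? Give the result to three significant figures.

Output resistance R_th = R_s‖R_g = (180 × 66900)/67080 = 179.5 Ω.
The fractional drop is R_th/(R_th + R_L); requiring this ≤ 0.100 gives R_L ≥ R_th(1/0.100 − 1) = 179.5 × 9.000 = 1.62 kΩ.

R_L(min) ≈ 1.62 kΩ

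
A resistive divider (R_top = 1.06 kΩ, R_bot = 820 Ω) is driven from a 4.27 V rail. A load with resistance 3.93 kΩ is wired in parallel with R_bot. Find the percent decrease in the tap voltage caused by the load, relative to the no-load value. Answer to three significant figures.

10.5 %

Unloaded V = 4.27 × 820/1880 = 1.8624 V.
Loaded: R_bot‖R_L = 678.4 Ω, giving V = 4.27 × 678.4/1738 = 1.6664 V.
Drop = (1.8624 − 1.6664) / 1.8624 = 10.5 %.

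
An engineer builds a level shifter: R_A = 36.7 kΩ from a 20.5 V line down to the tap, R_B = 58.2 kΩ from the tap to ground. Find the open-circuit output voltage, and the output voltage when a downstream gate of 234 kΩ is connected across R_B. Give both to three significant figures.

Unloaded: 12.6 V; loaded: 11.5 V

Open-circuit: V = 20.5 × 58.2/(36.7 + 58.2) = 12.6 V.
With the load, R_B becomes R_B‖R_L = 46.61 kΩ, so V = 20.5 × 46.61/83.31 = 11.5 V.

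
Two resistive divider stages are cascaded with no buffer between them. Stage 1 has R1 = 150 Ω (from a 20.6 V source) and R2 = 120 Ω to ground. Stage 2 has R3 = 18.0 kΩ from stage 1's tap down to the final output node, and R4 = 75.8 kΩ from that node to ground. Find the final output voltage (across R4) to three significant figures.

V_out ≈ 7.39 V

Stage 2 presents R3+R4 = 93800 Ω as a load on stage 1's tap.
Stage 1's lower leg becomes R2‖(R3+R4) = 119.8 Ω, so V_mid = 20.6 × 119.8/269.8 = 9.149 V.
Stage 2 is itself unloaded: V_out = V_mid × R4/(R3+R4) = 9.149 × 75800/93800 = 7.39 V.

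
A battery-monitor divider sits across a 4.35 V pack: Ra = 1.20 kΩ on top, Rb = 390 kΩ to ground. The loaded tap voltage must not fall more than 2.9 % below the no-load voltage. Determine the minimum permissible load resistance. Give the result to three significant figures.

R_L(min) ≈ 40.1 kΩ

Output resistance R_th = Ra‖Rb = (1.20 × 390)/391.2 = 1.196 kΩ.
The fractional drop is R_th/(R_th + R_L); requiring this ≤ 0.0290 gives R_L ≥ R_th(1/0.0290 − 1) = 1.196 × 33.48 = 40.1 kΩ.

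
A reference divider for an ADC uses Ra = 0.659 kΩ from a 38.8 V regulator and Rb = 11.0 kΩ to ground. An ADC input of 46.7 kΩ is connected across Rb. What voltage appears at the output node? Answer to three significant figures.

The load sits in parallel with Rb: Rb‖R_L = (11000 × 46700) / (11000 + 46700) = 8903 Ω.
V_out = 38.8 × 8903 / (659 + 8903) = 38.8 × 8903/9562 = 36.1 V.

V_out ≈ 36.1 V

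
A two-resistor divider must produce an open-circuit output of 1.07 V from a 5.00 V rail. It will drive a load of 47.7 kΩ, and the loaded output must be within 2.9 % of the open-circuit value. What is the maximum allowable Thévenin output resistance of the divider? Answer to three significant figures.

Loading drop = R_th/(R_th + R_L) ≤ 0.0290, so R_th ≤ R_L · ε/(1−ε) = 47.7 kΩ × 0.0290/0.9710 = 1.42 kΩ.
(Any R1, R2 with R2/(R1+R2) = 0.214 and R1‖R2 ≤ 1.42 kΩ will meet the spec.)

R_th ≤ 1.42 kΩ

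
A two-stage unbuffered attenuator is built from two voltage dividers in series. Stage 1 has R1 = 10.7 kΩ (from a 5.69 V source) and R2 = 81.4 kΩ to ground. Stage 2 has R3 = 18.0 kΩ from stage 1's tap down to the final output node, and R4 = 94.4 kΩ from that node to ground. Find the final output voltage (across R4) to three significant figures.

Stage 2 presents R3+R4 = 112.4 kΩ as a load on stage 1's tap.
Stage 1's lower leg becomes R2‖(R3+R4) = 47.21 kΩ, so V_mid = 5.69 × 47.21/57.91 = 4.639 V.
Stage 2 is itself unloaded: V_out = V_mid × R4/(R3+R4) = 4.639 × 94.4/112.4 = 3.90 V.

V_out ≈ 3.90 V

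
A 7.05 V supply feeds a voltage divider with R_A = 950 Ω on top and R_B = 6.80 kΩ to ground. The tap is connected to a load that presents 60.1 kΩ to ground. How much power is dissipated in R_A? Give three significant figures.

P ≈ 0.948 mW

Total resistance from the source is R_A + (R_B‖R_L) = 7059 Ω, so I = 7.05/7059 Ω = 0.9988 mA.
P = I²·R_A = (0.9988 mA)² × 950 Ω = 0.948 mW.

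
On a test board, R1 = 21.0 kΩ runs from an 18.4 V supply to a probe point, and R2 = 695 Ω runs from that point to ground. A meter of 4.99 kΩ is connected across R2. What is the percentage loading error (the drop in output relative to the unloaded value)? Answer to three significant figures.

11.9 %

The divider's output (Thévenin) resistance is R1‖R2 = 672.7 Ω.
Fractional drop under load = R_th/(R_th + R_L) = 672.7 / (672.7 + 4990) = 0.1188.
So the output falls by 11.9 %.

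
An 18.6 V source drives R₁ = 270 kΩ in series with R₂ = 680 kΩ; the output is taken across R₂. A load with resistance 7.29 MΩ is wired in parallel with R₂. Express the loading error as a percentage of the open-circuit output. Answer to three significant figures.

The divider's output (Thévenin) resistance is R₁‖R₂ = 193.3 kΩ.
Fractional drop under load = R_th/(R_th + R_L) = 193.3 / (193.3 + 7290) = 0.02583.
So the output falls by 2.58 %.

2.58 %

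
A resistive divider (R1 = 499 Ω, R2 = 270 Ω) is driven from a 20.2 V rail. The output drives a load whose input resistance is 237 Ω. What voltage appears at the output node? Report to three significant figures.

V_out ≈ 4.08 V

The load sits in parallel with R2: R2‖R_L = (270 × 237) / (270 + 237) = 126.2 Ω.
V_out = 20.2 × 126.2 / (499 + 126.2) = 20.2 × 126.2/625.2 = 4.08 V.
(Unloaded it would have been 7.09 V.)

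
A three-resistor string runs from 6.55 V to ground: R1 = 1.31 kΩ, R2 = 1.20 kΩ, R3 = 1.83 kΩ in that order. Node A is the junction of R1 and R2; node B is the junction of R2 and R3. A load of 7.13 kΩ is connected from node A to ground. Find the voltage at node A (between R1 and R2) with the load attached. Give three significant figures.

Below node A the series string R2+R3 = 3.030 kΩ sits in parallel with the 7.13 kΩ load: 2.126 kΩ.
V_A = 6.55 × 2.126/(1.31 + 2.126) = 4.05 V.

V ≈ 4.05 V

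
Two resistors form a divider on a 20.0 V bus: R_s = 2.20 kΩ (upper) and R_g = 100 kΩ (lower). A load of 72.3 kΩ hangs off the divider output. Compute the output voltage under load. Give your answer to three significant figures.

The load sits in parallel with R_g: R_g‖R_L = (100 × 72.3) / (100 + 72.3) = 41.96 kΩ.
V_out = 20.0 × 41.96 / (2.20 + 41.96) = 20.0 × 41.96/44.16 = 19.0 V.
(Unloaded it would have been 19.6 V.)

V_out ≈ 19.0 V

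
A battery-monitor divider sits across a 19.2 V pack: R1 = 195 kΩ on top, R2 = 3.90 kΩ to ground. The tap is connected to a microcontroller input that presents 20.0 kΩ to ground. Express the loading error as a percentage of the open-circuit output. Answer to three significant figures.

Unloaded V = 19.2 × 3.90/198.9 = 0.3765 V.
Loaded: R2‖R_L = 3.264 kΩ, giving V = 19.2 × 3.264/198.3 = 0.3160 V.
Drop = (0.3765 − 0.3160) / 0.3765 = 16.0 %.

16.0 %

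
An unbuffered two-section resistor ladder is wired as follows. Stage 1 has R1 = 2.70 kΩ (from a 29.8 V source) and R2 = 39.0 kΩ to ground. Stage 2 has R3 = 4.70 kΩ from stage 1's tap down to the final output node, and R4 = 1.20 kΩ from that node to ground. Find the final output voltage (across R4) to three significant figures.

V_out ≈ 3.97 V

Stage 2 presents R3+R4 = 5.900 kΩ as a load on stage 1's tap.
Stage 1's lower leg becomes R2‖(R3+R4) = 5.125 kΩ, so V_mid = 29.8 × 5.125/7.825 = 19.52 V.
Stage 2 is itself unloaded: V_out = V_mid × R4/(R3+R4) = 19.52 × 1.20/5.900 = 3.97 V.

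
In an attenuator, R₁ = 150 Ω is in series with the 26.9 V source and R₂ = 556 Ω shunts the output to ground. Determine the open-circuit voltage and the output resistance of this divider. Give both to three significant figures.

V_th is the open-circuit tap voltage: 26.9 × 556/(150 + 556) = 21.2 V.
With the supply zeroed, R₁ and R₂ appear in parallel from the tap: R_th = R₁‖R₂ = (150 × 556)/706.0 = 118 Ω.

V_th = 21.2 V, R_th = 118 Ω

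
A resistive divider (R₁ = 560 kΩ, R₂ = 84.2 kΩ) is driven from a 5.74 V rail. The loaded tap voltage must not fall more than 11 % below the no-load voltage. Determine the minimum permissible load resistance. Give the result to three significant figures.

Output resistance R_th = R₁‖R₂ = (560 × 84.2)/644.2 = 73.19 kΩ.
The fractional drop is R_th/(R_th + R_L); requiring this ≤ 0.110 gives R_L ≥ R_th(1/0.110 − 1) = 73.19 × 8.091 = 592 kΩ.

R_L(min) ≈ 592 kΩ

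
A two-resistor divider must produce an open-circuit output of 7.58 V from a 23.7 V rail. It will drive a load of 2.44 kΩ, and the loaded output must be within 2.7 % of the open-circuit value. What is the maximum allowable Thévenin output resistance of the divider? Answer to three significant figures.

Loading drop = R_th/(R_th + R_L) ≤ 0.0270, so R_th ≤ R_L · ε/(1−ε) = 2.44 kΩ × 0.0270/0.9730 = 67.7 Ω.

R_th ≤ 67.7 Ω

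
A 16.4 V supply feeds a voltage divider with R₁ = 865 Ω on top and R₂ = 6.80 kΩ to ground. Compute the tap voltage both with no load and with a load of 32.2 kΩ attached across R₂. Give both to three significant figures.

Open-circuit: V = 16.4 × 6800/(865 + 6800) = 14.5 V.
With the load, R₂ becomes R₂‖R_L = 5614 Ω, so V = 16.4 × 5614/6479 = 14.2 V.

Unloaded: 14.5 V; loaded: 14.2 V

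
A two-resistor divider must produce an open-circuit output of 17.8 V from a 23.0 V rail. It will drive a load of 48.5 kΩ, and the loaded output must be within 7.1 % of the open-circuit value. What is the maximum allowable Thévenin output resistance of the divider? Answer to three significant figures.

R_th ≤ 3.71 kΩ

Loading drop = R_th/(R_th + R_L) ≤ 0.0710, so R_th ≤ R_L · ε/(1−ε) = 48.5 kΩ × 0.0710/0.9290 = 3.71 kΩ.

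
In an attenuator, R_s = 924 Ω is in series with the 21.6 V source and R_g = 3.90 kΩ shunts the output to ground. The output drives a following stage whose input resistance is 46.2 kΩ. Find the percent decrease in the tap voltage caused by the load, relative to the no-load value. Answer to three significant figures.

The divider's output (Thévenin) resistance is R_s‖R_g = 747.0 Ω.
Fractional drop under load = R_th/(R_th + R_L) = 747.0 / (747.0 + 46200) = 0.01591.
So the output falls by 1.59 %.

1.59 %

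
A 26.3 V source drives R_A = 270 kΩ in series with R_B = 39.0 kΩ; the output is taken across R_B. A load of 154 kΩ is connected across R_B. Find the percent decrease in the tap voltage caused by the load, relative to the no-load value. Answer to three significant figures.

18.1 %

The divider's output (Thévenin) resistance is R_A‖R_B = 34.08 kΩ.
Fractional drop under load = R_th/(R_th + R_L) = 34.08 / (34.08 + 154) = 0.1812.
So the output falls by 18.1 %.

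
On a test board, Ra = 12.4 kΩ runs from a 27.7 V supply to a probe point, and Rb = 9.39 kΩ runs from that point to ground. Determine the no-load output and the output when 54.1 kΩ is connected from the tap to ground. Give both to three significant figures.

Open-circuit: V = 27.7 × 9.39/(12.4 + 9.39) = 11.9 V.
With the load, Rb becomes Rb‖R_L = 8.001 kΩ, so V = 27.7 × 8.001/20.40 = 10.9 V.

Unloaded: 11.9 V; loaded: 10.9 V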